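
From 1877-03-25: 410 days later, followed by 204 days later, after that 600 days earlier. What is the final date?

April 8, 1877

Advancing 410 days from March 25, 1877:
March has 31 days, so 31 − 25 = 6 days remain after March 25, 1877; 410 − 6 = 404 left.
April 1877 has 30 days: 404 − 30 = 374 left.
May 1877 has 31 days: 374 − 31 = 343 left.
June 1877 has 30 days: 343 − 30 = 313 left.
July 1877 has 31 days: 313 − 31 = 282 left.
August 1877 has 31 days: 282 − 31 = 251 left.
September 1877 has 30 days: 251 − 30 = 221 left.
October 1877 has 31 days: 221 − 31 = 190 left.
November 1877 has 30 days: 190 − 30 = 160 left.
December 1877 has 31 days: 160 − 31 = 129 left.
January 1878 has 31 days: 129 − 31 = 98 left.
February 1878 has 28 days (1878 is not a leap year): 98 − 28 = 70 left.
March 1878 has 31 days: 70 − 31 = 39 left.
April 1878 has 30 days: 39 − 30 = 9 left.
9 days into May 1878 → May 9, 1878.
Adding 204 days from May 9, 1878:
May has 31 days, so 31 − 9 = 22 days remain after May 9, 1878; 204 − 22 = 182 left.
June 1878 has 30 days: 182 − 30 = 152 left.
July 1878 has 31 days: 152 − 31 = 121 left.
August 1878 has 31 days: 121 − 31 = 90 left.
September 1878 has 30 days: 90 − 30 = 60 left.
October 1878 has 31 days: 60 − 31 = 29 left.
29 days into November 1878 → November 29, 1878.
Counting back 600 days from November 29, 1878:
Going back 29 days from November 29, 1878 reaches the end of the previous month; 600 − 29 = 571 left.
October 1878 has 31 days: 571 − 31 = 540 left.
September 1878 has 30 days: 540 − 30 = 510 left.
August 1878 has 31 days: 510 − 31 = 479 left.
July 1878 has 31 days: 479 − 31 = 448 left.
June 1878 has 30 days: 448 − 30 = 418 left.
May 1878 has 31 days: 418 − 31 = 387 left.
April 1878 has 30 days: 387 − 30 = 357 left.
March 1878 has 31 days: 357 − 31 = 326 left.
February 1878 has 28 days (1878 is not a leap year): 326 − 28 = 298 left.
January 1878 has 31 days: 298 − 31 = 267 left.
December 1877 has 31 days: 267 − 31 = 236 left.
November 1877 has 30 days: 236 − 30 = 206 left.
October 1877 has 31 days: 206 − 31 = 175 left.
September 1877 has 30 days: 175 − 30 = 145 left.
August 1877 has 31 days: 145 − 31 = 114 left.
July 1877 has 31 days: 114 − 31 = 83 left.
June 1877 has 30 days: 83 − 30 = 53 left.
May 1877 has 31 days: 53 − 31 = 22 left.
April 1877 has 30 days; 30 − 22 = 8 → April 8, 1877.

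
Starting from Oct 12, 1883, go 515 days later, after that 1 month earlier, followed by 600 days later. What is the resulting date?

Adding 515 days from October 12, 1883:
October has 31 days, so 31 − 12 = 19 days remain after October 12, 1883; 515 − 19 = 496 left.
November 1883 has 30 days: 496 − 30 = 466 left.
December 1883 has 31 days: 466 − 31 = 435 left.
January 1884 has 31 days: 435 − 31 = 404 left.
February 1884 has 29 days (1884 is a leap year): 404 − 29 = 375 left.
March 1884 has 31 days: 375 − 31 = 344 left.
April 1884 has 30 days: 344 − 30 = 314 left.
May 1884 has 31 days: 314 − 31 = 283 left.
June 1884 has 30 days: 283 − 30 = 253 left.
July 1884 has 31 days: 253 − 31 = 222 left.
August 1884 has 31 days: 222 − 31 = 191 left.
September 1884 has 30 days: 191 − 30 = 161 left.
October 1884 has 31 days: 161 − 31 = 130 left.
November 1884 has 30 days: 130 − 30 = 100 left.
December 1884 has 31 days: 100 − 31 = 69 left.
January 1885 has 31 days: 69 − 31 = 38 left.
February 1885 has 28 days (1885 is not a leap year): 38 − 28 = 10 left.
10 days into March 1885 → March 10, 1885.
Going back 1 month from March 10, 1885:
month 3 − 1 = 2 → February 1885.
Day 10 is valid in February, giving February 10, 1885.
Counting forward 600 days from February 10, 1885:
February has 28 days, so 28 − 10 = 18 days remain after February 10, 1885; 600 − 18 = 582 left.
March 1885 has 31 days: 582 − 31 = 551 left.
April 1885 has 30 days: 551 − 30 = 521 left.
May 1885 has 31 days: 521 − 31 = 490 left.
June 1885 has 30 days: 490 − 30 = 460 left.
July 1885 has 31 days: 460 − 31 = 429 left.
August 1885 has 31 days: 429 − 31 = 398 left.
September 1885 has 30 days: 398 − 30 = 368 left.
October 1885 has 31 days: 368 − 31 = 337 left.
November 1885 has 30 days: 337 − 30 = 307 left.
December 1885 has 31 days: 307 − 31 = 276 left.
January 1886 has 31 days: 276 − 31 = 245 left.
February 1886 has 28 days (1886 is not a leap year): 245 − 28 = 217 left.
March 1886 has 31 days: 217 − 31 = 186 left.
April 1886 has 30 days: 186 − 30 = 156 left.
May 1886 has 31 days: 156 − 31 = 125 left.
June 1886 has 30 days: 125 − 30 = 95 left.
July 1886 has 31 days: 95 − 31 = 64 left.
August 1886 has 31 days: 64 − 31 = 33 left.
September 1886 has 30 days: 33 − 30 = 3 left.
3 days into October 1886 → October 3, 1886.

October 3, 1886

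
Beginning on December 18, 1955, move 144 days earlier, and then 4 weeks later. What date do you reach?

Subtracting 144 days from December 18, 1955:
Going back 18 days from December 18, 1955 reaches the end of the previous month; 144 − 18 = 126 left.
November 1955 has 30 days: 126 − 30 = 96 left.
October 1955 has 31 days: 96 − 31 = 65 left.
September 1955 has 30 days: 65 − 30 = 35 left.
August 1955 has 31 days: 35 − 31 = 4 left.
July 1955 has 31 days; 31 − 4 = 27 → July 27, 1955.
Counting forward 4 weeks (= 28 days) from July 27, 1955:
July has 31 days, so 31 − 27 = 4 days remain after July 27, 1955; 28 − 4 = 24 left.
24 days into August 1955 → August 24, 1955.

August 24, 1955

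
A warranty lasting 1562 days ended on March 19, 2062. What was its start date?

December 8, 2057

Subtracting 1562 days from March 19, 2062.
Going back 19 days from March 19, 2062 reaches the end of the previous month; 1562 − 19 = 1543 left.
February 2062 has 28 days (2062 is not a leap year): 1543 − 28 = 1515 left.
January 2062 has 31 days: 1515 − 31 = 1484 left.
December 2061 has 31 days: 1484 − 31 = 1453 left.
November 2061 has 30 days: 1453 − 30 = 1423 left.
October 2061 has 31 days: 1423 − 31 = 1392 left.
September 2061 has 30 days: 1392 − 30 = 1362 left.
August 2061 has 31 days: 1362 − 31 = 1331 left.
July 2061 has 31 days: 1331 − 31 = 1300 left.
June 2061 has 30 days: 1300 − 30 = 1270 left.
May 2061 has 31 days: 1270 − 31 = 1239 left.
April 2061 has 30 days: 1239 − 30 = 1209 left.
March 2061 has 31 days: 1209 − 31 = 1178 left.
February 2061 has 28 days (2061 is not a leap year): 1178 − 28 = 1150 left.
January 2061 has 31 days: 1150 − 31 = 1119 left.
December 2060 has 31 days: 1119 − 31 = 1088 left.
November 2060 has 30 days: 1088 − 30 = 1058 left.
October 2060 has 31 days: 1058 − 31 = 1027 left.
September 2060 has 30 days: 1027 − 30 = 997 left.
August 2060 has 31 days: 997 − 31 = 966 left.
July 2060 has 31 days: 966 − 31 = 935 left.
June 2060 has 30 days: 935 − 30 = 905 left.
May 2060 has 31 days: 905 − 31 = 874 left.
April 2060 has 30 days: 874 − 30 = 844 left.
March 2060 has 31 days: 844 − 31 = 813 left.
February 2060 has 29 days (2060 is a leap year): 813 − 29 = 784 left.
January 2060 has 31 days: 784 − 31 = 753 left.
December 2059 has 31 days: 753 − 31 = 722 left.
November 2059 has 30 days: 722 − 30 = 692 left.
October 2059 has 31 days: 692 − 31 = 661 left.
September 2059 has 30 days: 661 − 30 = 631 left.
August 2059 has 31 days: 631 − 31 = 600 left.
July 2059 has 31 days: 600 − 31 = 569 left.
June 2059 has 30 days: 569 − 30 = 539 left.
May 2059 has 31 days: 539 − 31 = 508 left.
April 2059 has 30 days: 508 − 30 = 478 left.
March 2059 has 31 days: 478 − 31 = 447 left.
February 2059 has 28 days (2059 is not a leap year): 447 − 28 = 419 left.
January 2059 has 31 days: 419 − 31 = 388 left.
December 2058 has 31 days: 388 − 31 = 357 left.
November 2058 has 30 days: 357 − 30 = 327 left.
October 2058 has 31 days: 327 − 31 = 296 left.
September 2058 has 30 days: 296 − 30 = 266 left.
August 2058 has 31 days: 266 − 31 = 235 left.
July 2058 has 31 days: 235 − 31 = 204 left.
June 2058 has 30 days: 204 − 30 = 174 left.
May 2058 has 31 days: 174 − 31 = 143 left.
April 2058 has 30 days: 143 − 30 = 113 left.
March 2058 has 31 days: 113 − 31 = 82 left.
February 2058 has 28 days (2058 is not a leap year): 82 − 28 = 54 left.
January 2058 has 31 days: 54 − 31 = 23 left.
December 2057 has 31 days; 31 − 23 = 8 → December 8, 2057.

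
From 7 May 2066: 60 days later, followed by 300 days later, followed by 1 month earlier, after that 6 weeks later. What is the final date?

Counting forward 60 days from May 7, 2066:
May has 31 days, so 31 − 7 = 24 days remain after May 7, 2066; 60 − 24 = 36 left.
June 2066 has 30 days: 36 − 30 = 6 left.
6 days into July 2066 → July 6, 2066.
Counting forward 300 days from July 6, 2066:
July has 31 days, so 31 − 6 = 25 days remain after July 6, 2066; 300 − 25 = 275 left.
August 2066 has 31 days: 275 − 31 = 244 left.
September 2066 has 30 days: 244 − 30 = 214 left.
October 2066 has 31 days: 214 − 31 = 183 left.
November 2066 has 30 days: 183 − 30 = 153 left.
December 2066 has 31 days: 153 − 31 = 122 left.
January 2067 has 31 days: 122 − 31 = 91 left.
February 2067 has 28 days (2067 is not a leap year): 91 − 28 = 63 left.
March 2067 has 31 days: 63 − 31 = 32 left.
April 2067 has 30 days: 32 − 30 = 2 left.
2 days into May 2067 → May 2, 2067.
Counting back 1 month from May 2, 2067:
month 5 − 1 = 4 → April 2067.
Day 2 is valid in April, giving April 2, 2067.
Counting forward 6 weeks (= 42 days) from April 2, 2067:
April has 30 days, so 30 − 2 = 28 days remain after April 2, 2067; 42 − 28 = 14 left.
14 days into May 2067 → May 14, 2067.

May 14, 2067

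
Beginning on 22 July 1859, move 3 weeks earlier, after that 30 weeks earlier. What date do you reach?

December 3, 1858

Going back 3 weeks (= 21 days) from July 22, 1859:
22 − 21 = 1, still in July 1859.
Subtracting 30 weeks (= 210 days) from July 1, 1859:
Going back 1 day from July 1, 1859 reaches the end of the previous month; 210 − 1 = 209 left.
June 1859 has 30 days: 209 − 30 = 179 left.
May 1859 has 31 days: 179 − 31 = 148 left.
April 1859 has 30 days: 148 − 30 = 118 left.
March 1859 has 31 days: 118 − 31 = 87 left.
February 1859 has 28 days (1859 is not a leap year): 87 − 28 = 59 left.
January 1859 has 31 days: 59 − 31 = 28 left.
December 1858 has 31 days; 31 − 28 = 3 → December 3, 1858.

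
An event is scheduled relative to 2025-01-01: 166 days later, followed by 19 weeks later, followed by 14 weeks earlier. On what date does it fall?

July 21, 2025

Advancing 166 days from January 1, 2025:
January has 31 days, so 31 − 1 = 30 days remain after January 1, 2025; 166 − 30 = 136 left.
February 2025 has 28 days (2025 is not a leap year): 136 − 28 = 108 left.
March 2025 has 31 days: 108 − 31 = 77 left.
April 2025 has 30 days: 77 − 30 = 47 left.
May 2025 has 31 days: 47 − 31 = 16 left.
16 days into June 2025 → June 16, 2025.
Adding 19 weeks (= 133 days) from June 16, 2025:
June has 30 days, so 30 − 16 = 14 days remain after June 16, 2025; 133 − 14 = 119 left.
July 2025 has 31 days: 119 − 31 = 88 left.
August 2025 has 31 days: 88 − 31 = 57 left.
September 2025 has 30 days: 57 − 30 = 27 left.
27 days into October 2025 → October 27, 2025.
Going back 14 weeks (= 98 days) from October 27, 2025:
Going back 27 days from October 27, 2025 reaches the end of the previous month; 98 − 27 = 71 left.
September 2025 has 30 days: 71 − 30 = 41 left.
August 2025 has 31 days: 41 − 31 = 10 left.
July 2025 has 31 days; 31 − 10 = 21 → July 21, 2025.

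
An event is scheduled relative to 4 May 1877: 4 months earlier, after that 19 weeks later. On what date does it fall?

May 17, 1877

Subtracting 4 months from May 4, 1877:
month 5 − 4 = 1 → January 1877.
Day 4 is valid in January, giving January 4, 1877.
Adding 19 weeks (= 133 days) from January 4, 1877:
January has 31 days, so 31 − 4 = 27 days remain after January 4, 1877; 133 − 27 = 106 left.
February 1877 has 28 days (1877 is not a leap year): 106 − 28 = 78 left.
March 1877 has 31 days: 78 − 31 = 47 left.
April 1877 has 30 days: 47 − 30 = 17 left.
17 days into May 1877 → May 17, 1877.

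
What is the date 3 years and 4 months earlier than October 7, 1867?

Going back 3 years and 4 months from October 7, 1867.
-3 years → 1864; month 10 − 4 = 6 → June 1864.
Day 7 is valid in June, giving June 7, 1864.

June 7, 1864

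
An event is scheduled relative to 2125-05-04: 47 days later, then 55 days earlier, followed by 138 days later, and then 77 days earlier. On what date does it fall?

June 26, 2125

Counting forward 47 days from May 4, 2125:
May has 31 days, so 31 − 4 = 27 days remain after May 4, 2125; 47 − 27 = 20 left.
20 days into June 2125 → June 20, 2125.
Counting back 55 days from June 20, 2125:
Going back 20 days from June 20, 2125 reaches the end of the previous month; 55 − 20 = 35 left.
May 2125 has 31 days: 35 − 31 = 4 left.
April 2125 has 30 days; 30 − 4 = 26 → April 26, 2125.
Advancing 138 days from April 26, 2125:
April has 30 days, so 30 − 26 = 4 days remain after April 26, 2125; 138 − 4 = 134 left.
May 2125 has 31 days: 134 − 31 = 103 left.
June 2125 has 30 days: 103 − 30 = 73 left.
July 2125 has 31 days: 73 − 31 = 42 left.
August 2125 has 31 days: 42 − 31 = 11 left.
11 days into September 2125 → September 11, 2125.
Subtracting 77 days from September 11, 2125:
Going back 11 days from September 11, 2125 reaches the end of the previous month; 77 − 11 = 66 left.
August 2125 has 31 days: 66 − 31 = 35 left.
July 2125 has 31 days: 35 − 31 = 4 left.
June 2125 has 30 days; 30 − 4 = 26 → June 26, 2125.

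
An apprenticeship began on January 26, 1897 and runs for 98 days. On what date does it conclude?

Advancing 98 days from January 26, 1897.
January has 31 days, so 31 − 26 = 5 days remain after January 26, 1897; 98 − 5 = 93 left.
February 1897 has 28 days (1897 is not a leap year): 93 − 28 = 65 left.
March 1897 has 31 days: 65 − 31 = 34 left.
April 1897 has 30 days: 34 − 30 = 4 left.
4 days into May 1897 → May 4, 1897.

May 4, 1897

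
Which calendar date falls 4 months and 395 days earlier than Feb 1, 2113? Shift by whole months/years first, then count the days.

September 2, 2111

Going back 4 months and 395 days from February 1, 2113: first the month/year part, then the days.
month 2 − 4 = -2, which is month 10 of year 2112 → October 2112.
Day 1 is valid in October, giving October 1, 2112.
Now subtract 395 days from October 1, 2112.
Going back 1 day from October 1, 2112 reaches the end of the previous month; 395 − 1 = 394 left.
September 2112 has 30 days: 394 − 30 = 364 left.
August 2112 has 31 days: 364 − 31 = 333 left.
July 2112 has 31 days: 333 − 31 = 302 left.
June 2112 has 30 days: 302 − 30 = 272 left.
May 2112 has 31 days: 272 − 31 = 241 left.
April 2112 has 30 days: 241 − 30 = 211 left.
March 2112 has 31 days: 211 − 31 = 180 left.
February 2112 has 29 days (2112 is a leap year): 180 − 29 = 151 left.
January 2112 has 31 days: 151 − 31 = 120 left.
December 2111 has 31 days: 120 − 31 = 89 left.
November 2111 has 30 days: 89 − 30 = 59 left.
October 2111 has 31 days: 59 − 31 = 28 left.
September 2111 has 30 days; 30 − 28 = 2 → September 2, 2111.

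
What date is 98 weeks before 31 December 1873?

Subtracting 98 weeks = 686 days from December 31, 1873.
Going back 31 days from December 31, 1873 reaches the end of the previous month; 686 − 31 = 655 left.
November 1873 has 30 days: 655 − 30 = 625 left.
October 1873 has 31 days: 625 − 31 = 594 left.
September 1873 has 30 days: 594 − 30 = 564 left.
August 1873 has 31 days: 564 − 31 = 533 left.
July 1873 has 31 days: 533 − 31 = 502 left.
June 1873 has 30 days: 502 − 30 = 472 left.
May 1873 has 31 days: 472 − 31 = 441 left.
April 1873 has 30 days: 441 − 30 = 411 left.
March 1873 has 31 days: 411 − 31 = 380 left.
February 1873 has 28 days (1873 is not a leap year): 380 − 28 = 352 left.
January 1873 has 31 days: 352 − 31 = 321 left.
December 1872 has 31 days: 321 − 31 = 290 left.
November 1872 has 30 days: 290 − 30 = 260 left.
October 1872 has 31 days: 260 − 31 = 229 left.
September 1872 has 30 days: 229 − 30 = 199 left.
August 1872 has 31 days: 199 − 31 = 168 left.
July 1872 has 31 days: 168 − 31 = 137 left.
June 1872 has 30 days: 137 − 30 = 107 left.
May 1872 has 31 days: 107 − 31 = 76 left.
April 1872 has 30 days: 76 − 30 = 46 left.
March 1872 has 31 days: 46 − 31 = 15 left.
February 1872 has 29 days; 29 − 15 = 14 → February 14, 1872.

February 14, 1872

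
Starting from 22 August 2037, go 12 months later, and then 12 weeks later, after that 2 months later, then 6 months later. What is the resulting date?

July 14, 2039

Counting forward 12 months from August 22, 2037:
month 8 + 12 = 20, which is month 8 of year 2038 → August 2038.
Day 22 is valid in August, giving August 22, 2038.
Adding 12 weeks (= 84 days) from August 22, 2038:
August has 31 days, so 31 − 22 = 9 days remain after August 22, 2038; 84 − 9 = 75 left.
September 2038 has 30 days: 75 − 30 = 45 left.
October 2038 has 31 days: 45 − 31 = 14 left.
14 days into November 2038 → November 14, 2038.
Adding 2 months from November 14, 2038:
month 11 + 2 = 13, which is month 1 of year 2039 → January 2039.
Day 14 is valid in January, giving January 14, 2039.
Advancing 6 months from January 14, 2039:
month 1 + 6 = 7 → July 2039.
Day 14 is valid in July, giving July 14, 2039.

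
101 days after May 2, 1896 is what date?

August 11, 1896

Advancing 101 days from May 2, 1896.
May has 31 days, so 31 − 2 = 29 days remain after May 2, 1896; 101 − 29 = 72 left.
June 1896 has 30 days: 72 − 30 = 42 left.
July 1896 has 31 days: 42 − 31 = 11 left.
11 days into August 1896 → August 11, 1896.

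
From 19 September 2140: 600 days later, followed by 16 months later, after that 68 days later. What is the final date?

Counting forward 600 days from September 19, 2140:
September has 30 days, so 30 − 19 = 11 days remain after September 19, 2140; 600 − 11 = 589 left.
October 2140 has 31 days: 589 − 31 = 558 left.
November 2140 has 30 days: 558 − 30 = 528 left.
December 2140 has 31 days: 528 − 31 = 497 left.
January 2141 has 31 days: 497 − 31 = 466 left.
February 2141 has 28 days (2141 is not a leap year): 466 − 28 = 438 left.
March 2141 has 31 days: 438 − 31 = 407 left.
April 2141 has 30 days: 407 − 30 = 377 left.
May 2141 has 31 days: 377 − 31 = 346 left.
June 2141 has 30 days: 346 − 30 = 316 left.
July 2141 has 31 days: 316 − 31 = 285 left.
August 2141 has 31 days: 285 − 31 = 254 left.
September 2141 has 30 days: 254 − 30 = 224 left.
October 2141 has 31 days: 224 − 31 = 193 left.
November 2141 has 30 days: 193 − 30 = 163 left.
December 2141 has 31 days: 163 − 31 = 132 left.
January 2142 has 31 days: 132 − 31 = 101 left.
February 2142 has 28 days (2142 is not a leap year): 101 − 28 = 73 left.
March 2142 has 31 days: 73 − 31 = 42 left.
April 2142 has 30 days: 42 − 30 = 12 left.
12 days into May 2142 → May 12, 2142.
Counting forward 16 months from May 12, 2142:
month 5 + 16 = 21, which is month 9 of year 2143 → September 2143.
Day 12 is valid in September, giving September 12, 2143.
Adding 68 days from September 12, 2143:
September has 30 days, so 30 − 12 = 18 days remain after September 12, 2143; 68 − 18 = 50 left.
October 2143 has 31 days: 50 − 31 = 19 left.
19 days into November 2143 → November 19, 2143.

November 19, 2143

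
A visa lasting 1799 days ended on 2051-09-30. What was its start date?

Counting back 1799 days from September 30, 2051.
Going back 30 days from September 30, 2051 reaches the end of the previous month; 1799 − 30 = 1769 left.
August 2051 has 31 days: 1769 − 31 = 1738 left.
July 2051 has 31 days: 1738 − 31 = 1707 left.
June 2051 has 30 days: 1707 − 30 = 1677 left.
May 2051 has 31 days: 1677 − 31 = 1646 left.
April 2051 has 30 days: 1646 − 30 = 1616 left.
March 2051 has 31 days: 1616 − 31 = 1585 left.
February 2051 has 28 days (2051 is not a leap year): 1585 − 28 = 1557 left.
January 2051 has 31 days: 1557 − 31 = 1526 left.
December 2050 has 31 days: 1526 − 31 = 1495 left.
November 2050 has 30 days: 1495 − 30 = 1465 left.
October 2050 has 31 days: 1465 − 31 = 1434 left.
September 2050 has 30 days: 1434 − 30 = 1404 left.
August 2050 has 31 days: 1404 − 31 = 1373 left.
July 2050 has 31 days: 1373 − 31 = 1342 left.
June 2050 has 30 days: 1342 − 30 = 1312 left.
May 2050 has 31 days: 1312 − 31 = 1281 left.
April 2050 has 30 days: 1281 − 30 = 1251 left.
March 2050 has 31 days: 1251 − 31 = 1220 left.
February 2050 has 28 days (2050 is not a leap year): 1220 − 28 = 1192 left.
January 2050 has 31 days: 1192 − 31 = 1161 left.
December 2049 has 31 days: 1161 − 31 = 1130 left.
November 2049 has 30 days: 1130 − 30 = 1100 left.
October 2049 has 31 days: 1100 − 31 = 1069 left.
September 2049 has 30 days: 1069 − 30 = 1039 left.
August 2049 has 31 days: 1039 − 31 = 1008 left.
July 2049 has 31 days: 1008 − 31 = 977 left.
June 2049 has 30 days: 977 − 30 = 947 left.
May 2049 has 31 days: 947 − 31 = 916 left.
April 2049 has 30 days: 916 − 30 = 886 left.
March 2049 has 31 days: 886 − 31 = 855 left.
February 2049 has 28 days (2049 is not a leap year): 855 − 28 = 827 left.
January 2049 has 31 days: 827 − 31 = 796 left.
December 2048 has 31 days: 796 − 31 = 765 left.
November 2048 has 30 days: 765 − 30 = 735 left.
October 2048 has 31 days: 735 − 31 = 704 left.
September 2048 has 30 days: 704 − 30 = 674 left.
August 2048 has 31 days: 674 − 31 = 643 left.
July 2048 has 31 days: 643 − 31 = 612 left.
June 2048 has 30 days: 612 − 30 = 582 left.
May 2048 has 31 days: 582 − 31 = 551 left.
April 2048 has 30 days: 551 − 30 = 521 left.
March 2048 has 31 days: 521 − 31 = 490 left.
February 2048 has 29 days (2048 is a leap year): 490 − 29 = 461 left.
January 2048 has 31 days: 461 − 31 = 430 left.
December 2047 has 31 days: 430 − 31 = 399 left.
November 2047 has 30 days: 399 − 30 = 369 left.
October 2047 has 31 days: 369 − 31 = 338 left.
September 2047 has 30 days: 338 − 30 = 308 left.
August 2047 has 31 days: 308 − 31 = 277 left.
July 2047 has 31 days: 277 − 31 = 246 left.
June 2047 has 30 days: 246 − 30 = 216 left.
May 2047 has 31 days: 216 − 31 = 185 left.
April 2047 has 30 days: 185 − 30 = 155 left.
March 2047 has 31 days: 155 − 31 = 124 left.
February 2047 has 28 days (2047 is not a leap year): 124 − 28 = 96 left.
January 2047 has 31 days: 96 − 31 = 65 left.
December 2046 has 31 days: 65 − 31 = 34 left.
November 2046 has 30 days: 34 − 30 = 4 left.
October 2046 has 31 days; 31 − 4 = 27 → October 27, 2046.

October 27, 2046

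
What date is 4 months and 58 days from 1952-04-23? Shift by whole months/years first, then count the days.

October 20, 1952

Counting forward 4 months and 58 days from April 23, 1952: first the month/year part, then the days.
month 4 + 4 = 8 → August 1952.
Day 23 is valid in August, giving August 23, 1952.
Now add 58 days from August 23, 1952.
August has 31 days, so 31 − 23 = 8 days remain after August 23, 1952; 58 − 8 = 50 left.
September 1952 has 30 days: 50 − 30 = 20 left.
20 days into October 1952 → October 20, 1952.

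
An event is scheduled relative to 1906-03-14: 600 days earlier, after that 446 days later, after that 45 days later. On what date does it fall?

November 25, 1905

Going back 600 days from March 14, 1906:
Going back 14 days from March 14, 1906 reaches the end of the previous month; 600 − 14 = 586 left.
February 1906 has 28 days (1906 is not a leap year): 586 − 28 = 558 left.
January 1906 has 31 days: 558 − 31 = 527 left.
December 1905 has 31 days: 527 − 31 = 496 left.
November 1905 has 30 days: 496 − 30 = 466 left.
October 1905 has 31 days: 466 − 31 = 435 left.
September 1905 has 30 days: 435 − 30 = 405 left.
August 1905 has 31 days: 405 − 31 = 374 left.
July 1905 has 31 days: 374 − 31 = 343 left.
June 1905 has 30 days: 343 − 30 = 313 left.
May 1905 has 31 days: 313 − 31 = 282 left.
April 1905 has 30 days: 282 − 30 = 252 left.
March 1905 has 31 days: 252 − 31 = 221 left.
February 1905 has 28 days (1905 is not a leap year): 221 − 28 = 193 left.
January 1905 has 31 days: 193 − 31 = 162 left.
December 1904 has 31 days: 162 − 31 = 131 left.
November 1904 has 30 days: 131 − 30 = 101 left.
October 1904 has 31 days: 101 − 31 = 70 left.
September 1904 has 30 days: 70 − 30 = 40 left.
August 1904 has 31 days: 40 − 31 = 9 left.
July 1904 has 31 days; 31 − 9 = 22 → July 22, 1904.
Advancing 446 days from July 22, 1904:
July has 31 days, so 31 − 22 = 9 days remain after July 22, 1904; 446 − 9 = 437 left.
August 1904 has 31 days: 437 − 31 = 406 left.
September 1904 has 30 days: 406 − 30 = 376 left.
October 1904 has 31 days: 376 − 31 = 345 left.
November 1904 has 30 days: 345 − 30 = 315 left.
December 1904 has 31 days: 315 − 31 = 284 left.
January 1905 has 31 days: 284 − 31 = 253 left.
February 1905 has 28 days (1905 is not a leap year): 253 − 28 = 225 left.
March 1905 has 31 days: 225 − 31 = 194 left.
April 1905 has 30 days: 194 − 30 = 164 left.
May 1905 has 31 days: 164 − 31 = 133 left.
June 1905 has 30 days: 133 − 30 = 103 left.
July 1905 has 31 days: 103 − 31 = 72 left.
August 1905 has 31 days: 72 − 31 = 41 left.
September 1905 has 30 days: 41 − 30 = 11 left.
11 days into October 1905 → October 11, 1905.
Advancing 45 days from October 11, 1905:
October has 31 days, so 31 − 11 = 20 days remain after October 11, 1905; 45 − 20 = 25 left.
25 days into November 1905 → November 25, 1905.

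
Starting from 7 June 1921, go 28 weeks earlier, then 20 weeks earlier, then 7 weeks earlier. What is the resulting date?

Counting back 28 weeks (= 196 days) from June 7, 1921:
Going back 7 days from June 7, 1921 reaches the end of the previous month; 196 − 7 = 189 left.
May 1921 has 31 days: 189 − 31 = 158 left.
April 1921 has 30 days: 158 − 30 = 128 left.
March 1921 has 31 days: 128 − 31 = 97 left.
February 1921 has 28 days (1921 is not a leap year): 97 − 28 = 69 left.
January 1921 has 31 days: 69 − 31 = 38 left.
December 1920 has 31 days: 38 − 31 = 7 left.
November 1920 has 30 days; 30 − 7 = 23 → November 23, 1920.
Subtracting 20 weeks (= 140 days) from November 23, 1920:
Going back 23 days from November 23, 1920 reaches the end of the previous month; 140 − 23 = 117 left.
October 1920 has 31 days: 117 − 31 = 86 left.
September 1920 has 30 days: 86 − 30 = 56 left.
August 1920 has 31 days: 56 − 31 = 25 left.
July 1920 has 31 days; 31 − 25 = 6 → July 6, 1920.
Going back 7 weeks (= 49 days) from July 6, 1920:
Going back 6 days from July 6, 1920 reaches the end of the previous month; 49 − 6 = 43 left.
June 1920 has 30 days: 43 − 30 = 13 left.
May 1920 has 31 days; 31 − 13 = 18 → May 18, 1920.

May 18, 1920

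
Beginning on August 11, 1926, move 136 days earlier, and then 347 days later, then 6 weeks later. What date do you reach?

Going back 136 days from August 11, 1926:
Going back 11 days from August 11, 1926 reaches the end of the previous month; 136 − 11 = 125 left.
July 1926 has 31 days: 125 − 31 = 94 left.
June 1926 has 30 days: 94 − 30 = 64 left.
May 1926 has 31 days: 64 − 31 = 33 left.
April 1926 has 30 days: 33 − 30 = 3 left.
March 1926 has 31 days; 31 − 3 = 28 → March 28, 1926.
Advancing 347 days from March 28, 1926:
March has 31 days, so 31 − 28 = 3 days remain after March 28, 1926; 347 − 3 = 344 left.
April 1926 has 30 days: 344 − 30 = 314 left.
May 1926 has 31 days: 314 − 31 = 283 left.
June 1926 has 30 days: 283 − 30 = 253 left.
July 1926 has 31 days: 253 − 31 = 222 left.
August 1926 has 31 days: 222 − 31 = 191 left.
September 1926 has 30 days: 191 − 30 = 161 left.
October 1926 has 31 days: 161 − 31 = 130 left.
November 1926 has 30 days: 130 − 30 = 100 left.
December 1926 has 31 days: 100 − 31 = 69 left.
January 1927 has 31 days: 69 − 31 = 38 left.
February 1927 has 28 days (1927 is not a leap year): 38 − 28 = 10 left.
10 days into March 1927 → March 10, 1927.
Counting forward 6 weeks (= 42 days) from March 10, 1927:
March has 31 days, so 31 − 10 = 21 days remain after March 10, 1927; 42 − 21 = 21 left.
21 days into April 1927 → April 21, 1927.

April 21, 1927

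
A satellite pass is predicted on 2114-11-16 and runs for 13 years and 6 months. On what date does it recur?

Advancing 13 years and 6 months from November 16, 2114.
+13 years → 2127; month 11 + 6 = 17, which is month 5 of year 2128 → May 2128.
Day 16 is valid in May, giving May 16, 2128.

May 16, 2128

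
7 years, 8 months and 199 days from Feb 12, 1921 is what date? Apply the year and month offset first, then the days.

April 29, 1929

Counting forward 7 years, 8 months and 199 days from February 12, 1921: first the month/year part, then the days.
+7 years → 1928; month 2 + 8 = 10 → October 1928.
Day 12 is valid in October, giving October 12, 1928.
Now add 199 days from October 12, 1928.
October has 31 days, so 31 − 12 = 19 days remain after October 12, 1928; 199 − 19 = 180 left.
November 1928 has 30 days: 180 − 30 = 150 left.
December 1928 has 31 days: 150 − 31 = 119 left.
January 1929 has 31 days: 119 − 31 = 88 left.
February 1929 has 28 days (1929 is not a leap year): 88 − 28 = 60 left.
March 1929 has 31 days: 60 − 31 = 29 left.
29 days into April 1929 → April 29, 1929.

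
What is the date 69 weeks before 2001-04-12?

Subtracting 69 weeks = 483 days from April 12, 2001.
Going back 12 days from April 12, 2001 reaches the end of the previous month; 483 − 12 = 471 left.
March 2001 has 31 days: 471 − 31 = 440 left.
February 2001 has 28 days (2001 is not a leap year): 440 − 28 = 412 left.
January 2001 has 31 days: 412 − 31 = 381 left.
December 2000 has 31 days: 381 − 31 = 350 left.
November 2000 has 30 days: 350 − 30 = 320 left.
October 2000 has 31 days: 320 − 31 = 289 left.
September 2000 has 30 days: 289 − 30 = 259 left.
August 2000 has 31 days: 259 − 31 = 228 left.
July 2000 has 31 days: 228 − 31 = 197 left.
June 2000 has 30 days: 197 − 30 = 167 left.
May 2000 has 31 days: 167 − 31 = 136 left.
April 2000 has 30 days: 136 − 30 = 106 left.
March 2000 has 31 days: 106 − 31 = 75 left.
February 2000 has 29 days (2000 is a leap year (divisible by 400)): 75 − 29 = 46 left.
January 2000 has 31 days: 46 − 31 = 15 left.
December 1999 has 31 days; 31 − 15 = 16 → December 16, 1999.

December 16, 1999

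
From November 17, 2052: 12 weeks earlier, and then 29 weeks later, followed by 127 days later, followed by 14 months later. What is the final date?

Subtracting 12 weeks (= 84 days) from November 17, 2052:
Going back 17 days from November 17, 2052 reaches the end of the previous month; 84 − 17 = 67 left.
October 2052 has 31 days: 67 − 31 = 36 left.
September 2052 has 30 days: 36 − 30 = 6 left.
August 2052 has 31 days; 31 − 6 = 25 → August 25, 2052.
Counting forward 29 weeks (= 203 days) from August 25, 2052:
August has 31 days, so 31 − 25 = 6 days remain after August 25, 2052; 203 − 6 = 197 left.
September 2052 has 30 days: 197 − 30 = 167 left.
October 2052 has 31 days: 167 − 31 = 136 left.
November 2052 has 30 days: 136 − 30 = 106 left.
December 2052 has 31 days: 106 − 31 = 75 left.
January 2053 has 31 days: 75 − 31 = 44 left.
February 2053 has 28 days (2053 is not a leap year): 44 − 28 = 16 left.
16 days into March 2053 → March 16, 2053.
Advancing 127 days from March 16, 2053:
March has 31 days, so 31 − 16 = 15 days remain after March 16, 2053; 127 − 15 = 112 left.
April 2053 has 30 days: 112 − 30 = 82 left.
May 2053 has 31 days: 82 − 31 = 51 left.
June 2053 has 30 days: 51 − 30 = 21 left.
21 days into July 2053 → July 21, 2053.
Adding 14 months from July 21, 2053:
month 7 + 14 = 21, which is month 9 of year 2054 → September 2054.
Day 21 is valid in September, giving September 21, 2054.

September 21, 2054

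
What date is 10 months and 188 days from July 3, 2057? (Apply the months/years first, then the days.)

November 7, 2058

Counting forward 10 months and 188 days from July 3, 2057: first the month/year part, then the days.
month 7 + 10 = 17, which is month 5 of year 2058 → May 2058.
Day 3 is valid in May, giving May 3, 2058.
Now add 188 days from May 3, 2058.
May has 31 days, so 31 − 3 = 28 days remain after May 3, 2058; 188 − 28 = 160 left.
June 2058 has 30 days: 160 − 30 = 130 left.
July 2058 has 31 days: 130 − 31 = 99 left.
August 2058 has 31 days: 99 − 31 = 68 left.
September 2058 has 30 days: 68 − 30 = 38 left.
October 2058 has 31 days: 38 − 31 = 7 left.
7 days into November 2058 → November 7, 2058.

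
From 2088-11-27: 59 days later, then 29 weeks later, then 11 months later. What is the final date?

July 16, 2090

Counting forward 59 days from November 27, 2088:
November has 30 days, so 30 − 27 = 3 days remain after November 27, 2088; 59 − 3 = 56 left.
December 2088 has 31 days: 56 − 31 = 25 left.
25 days into January 2089 → January 25, 2089.
Advancing 29 weeks (= 203 days) from January 25, 2089:
January has 31 days, so 31 − 25 = 6 days remain after January 25, 2089; 203 − 6 = 197 left.
February 2089 has 28 days (2089 is not a leap year): 197 − 28 = 169 left.
March 2089 has 31 days: 169 − 31 = 138 left.
April 2089 has 30 days: 138 − 30 = 108 left.
May 2089 has 31 days: 108 − 31 = 77 left.
June 2089 has 30 days: 77 − 30 = 47 left.
July 2089 has 31 days: 47 − 31 = 16 left.
16 days into August 2089 → August 16, 2089.
Advancing 11 months from August 16, 2089:
month 8 + 11 = 19, which is month 7 of year 2090 → July 2090.
Day 16 is valid in July, giving July 16, 2090.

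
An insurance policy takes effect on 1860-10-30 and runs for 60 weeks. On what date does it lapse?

December 24, 1861

Advancing 60 weeks = 420 days from October 30, 1860.
October has 31 days, so 31 − 30 = 1 day remains after October 30, 1860; 420 − 1 = 419 left.
November 1860 has 30 days: 419 − 30 = 389 left.
December 1860 has 31 days: 389 − 31 = 358 left.
January 1861 has 31 days: 358 − 31 = 327 left.
February 1861 has 28 days (1861 is not a leap year): 327 − 28 = 299 left.
March 1861 has 31 days: 299 − 31 = 268 left.
April 1861 has 30 days: 268 − 30 = 238 left.
May 1861 has 31 days: 238 − 31 = 207 left.
June 1861 has 30 days: 207 − 30 = 177 left.
July 1861 has 31 days: 177 − 31 = 146 left.
August 1861 has 31 days: 146 − 31 = 115 left.
September 1861 has 30 days: 115 − 30 = 85 left.
October 1861 has 31 days: 85 − 31 = 54 left.
November 1861 has 30 days: 54 − 30 = 24 left.
24 days into December 1861 → December 24, 1861.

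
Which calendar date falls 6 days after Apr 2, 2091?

Advancing 6 days from April 2, 2091.
April has 30 days; 2 + 6 = 8, still in April.

April 8, 2091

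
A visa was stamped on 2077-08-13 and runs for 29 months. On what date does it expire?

Adding 29 months from August 13, 2077.
month 8 + 29 = 37, which is month 1 of year 2080 → January 2080.
Day 13 is valid in January, giving January 13, 2080.

January 13, 2080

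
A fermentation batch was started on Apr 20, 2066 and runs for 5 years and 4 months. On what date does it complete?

Counting forward 5 years and 4 months from April 20, 2066.
+5 years → 2071; month 4 + 4 = 8 → August 2071.
Day 20 is valid in August, giving August 20, 2071.

August 20, 2071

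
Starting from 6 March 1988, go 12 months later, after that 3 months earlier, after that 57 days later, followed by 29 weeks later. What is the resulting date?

Advancing 12 months from March 6, 1988:
month 3 + 12 = 15, which is month 3 of year 1989 → March 1989.
Day 6 is valid in March, giving March 6, 1989.
Counting back 3 months from March 6, 1989:
month 3 − 3 = 0, which is month 12 of year 1988 → December 1988.
Day 6 is valid in December, giving December 6, 1988.
Advancing 57 days from December 6, 1988:
December has 31 days, so 31 − 6 = 25 days remain after December 6, 1988; 57 − 25 = 32 left.
January 1989 has 31 days: 32 − 31 = 1 left.
1 day into February 1989 → February 1, 1989.
Advancing 29 weeks (= 203 days) from February 1, 1989:
February has 28 days, so 28 − 1 = 27 days remain after February 1, 1989; 203 − 27 = 176 left.
March 1989 has 31 days: 176 − 31 = 145 left.
April 1989 has 30 days: 145 − 30 = 115 left.
May 1989 has 31 days: 115 − 31 = 84 left.
June 1989 has 30 days: 84 − 30 = 54 left.
July 1989 has 31 days: 54 − 31 = 23 left.
23 days into August 1989 → August 23, 1989.

August 23, 1989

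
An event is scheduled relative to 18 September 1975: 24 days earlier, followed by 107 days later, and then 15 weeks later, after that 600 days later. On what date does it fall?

November 14, 1977

Subtracting 24 days from September 18, 1975:
Going back 18 days from September 18, 1975 reaches the end of the previous month; 24 − 18 = 6 left.
August 1975 has 31 days; 31 − 6 = 25 → August 25, 1975.
Adding 107 days from August 25, 1975:
August has 31 days, so 31 − 25 = 6 days remain after August 25, 1975; 107 − 6 = 101 left.
September 1975 has 30 days: 101 − 30 = 71 left.
October 1975 has 31 days: 71 − 31 = 40 left.
November 1975 has 30 days: 40 − 30 = 10 left.
10 days into December 1975 → December 10, 1975.
Adding 15 weeks (= 105 days) from December 10, 1975:
December has 31 days, so 31 − 10 = 21 days remain after December 10, 1975; 105 − 21 = 84 left.
January 1976 has 31 days: 84 − 31 = 53 left.
February 1976 has 29 days (1976 is a leap year): 53 − 29 = 24 left.
24 days into March 1976 → March 24, 1976.
Counting forward 600 days from March 24, 1976:
March has 31 days, so 31 − 24 = 7 days remain after March 24, 1976; 600 − 7 = 593 left.
April 1976 has 30 days: 593 − 30 = 563 left.
May 1976 has 31 days: 563 − 31 = 532 left.
June 1976 has 30 days: 532 − 30 = 502 left.
July 1976 has 31 days: 502 − 31 = 471 left.
August 1976 has 31 days: 471 − 31 = 440 left.
September 1976 has 30 days: 440 − 30 = 410 left.
October 1976 has 31 days: 410 − 31 = 379 left.
November 1976 has 30 days: 379 − 30 = 349 left.
December 1976 has 31 days: 349 − 31 = 318 left.
January 1977 has 31 days: 318 − 31 = 287 left.
February 1977 has 28 days (1977 is not a leap year): 287 − 28 = 259 left.
March 1977 has 31 days: 259 − 31 = 228 left.
April 1977 has 30 days: 228 − 30 = 198 left.
May 1977 has 31 days: 198 − 31 = 167 left.
June 1977 has 30 days: 167 − 30 = 137 left.
July 1977 has 31 days: 137 − 31 = 106 left.
August 1977 has 31 days: 106 − 31 = 75 left.
September 1977 has 30 days: 75 − 30 = 45 left.
October 1977 has 31 days: 45 − 31 = 14 left.
14 days into November 1977 → November 14, 1977.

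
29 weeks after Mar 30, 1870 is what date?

October 19, 1870

Advancing 29 weeks = 203 days from March 30, 1870.
March has 31 days, so 31 − 30 = 1 day remains after March 30, 1870; 203 − 1 = 202 left.
April 1870 has 30 days: 202 − 30 = 172 left.
May 1870 has 31 days: 172 − 31 = 141 left.
June 1870 has 30 days: 141 − 30 = 111 left.
July 1870 has 31 days: 111 − 31 = 80 left.
August 1870 has 31 days: 80 − 31 = 49 left.
September 1870 has 30 days: 49 − 30 = 19 left.
19 days into October 1870 → October 19, 1870.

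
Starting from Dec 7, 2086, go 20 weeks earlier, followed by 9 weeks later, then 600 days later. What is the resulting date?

Counting back 20 weeks (= 140 days) from December 7, 2086:
Going back 7 days from December 7, 2086 reaches the end of the previous month; 140 − 7 = 133 left.
November 2086 has 30 days: 133 − 30 = 103 left.
October 2086 has 31 days: 103 − 31 = 72 left.
September 2086 has 30 days: 72 − 30 = 42 left.
August 2086 has 31 days: 42 − 31 = 11 left.
July 2086 has 31 days; 31 − 11 = 20 → July 20, 2086.
Advancing 9 weeks (= 63 days) from July 20, 2086:
July has 31 days, so 31 − 20 = 11 days remain after July 20, 2086; 63 − 11 = 52 left.
August 2086 has 31 days: 52 − 31 = 21 left.
21 days into September 2086 → September 21, 2086.
Advancing 600 days from September 21, 2086:
September has 30 days, so 30 − 21 = 9 days remain after September 21, 2086; 600 − 9 = 591 left.
October 2086 has 31 days: 591 − 31 = 560 left.
November 2086 has 30 days: 560 − 30 = 530 left.
December 2086 has 31 days: 530 − 31 = 499 left.
January 2087 has 31 days: 499 − 31 = 468 left.
February 2087 has 28 days (2087 is not a leap year): 468 − 28 = 440 left.
March 2087 has 31 days: 440 − 31 = 409 left.
April 2087 has 30 days: 409 − 30 = 379 left.
May 2087 has 31 days: 379 − 31 = 348 left.
June 2087 has 30 days: 348 − 30 = 318 left.
July 2087 has 31 days: 318 − 31 = 287 left.
August 2087 has 31 days: 287 − 31 = 256 left.
September 2087 has 30 days: 256 − 30 = 226 left.
October 2087 has 31 days: 226 − 31 = 195 left.
November 2087 has 30 days: 195 − 30 = 165 left.
December 2087 has 31 days: 165 − 31 = 134 left.
January 2088 has 31 days: 134 − 31 = 103 left.
February 2088 has 29 days (2088 is a leap year): 103 − 29 = 74 left.
March 2088 has 31 days: 74 − 31 = 43 left.
April 2088 has 30 days: 43 − 30 = 13 left.
13 days into May 2088 → May 13, 2088.

May 13, 2088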